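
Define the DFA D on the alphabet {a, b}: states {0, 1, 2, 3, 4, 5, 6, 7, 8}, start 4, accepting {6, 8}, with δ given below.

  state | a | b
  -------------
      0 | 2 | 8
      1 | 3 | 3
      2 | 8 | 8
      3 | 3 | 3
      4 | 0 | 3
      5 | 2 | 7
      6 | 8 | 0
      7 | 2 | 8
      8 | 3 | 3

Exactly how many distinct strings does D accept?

3

The useful subgraph on states {0, 2, 4, 8} is acyclic, so L(D) is finite; the longest accepting path visits 4 useful states, giving maximum string length 3.
Counting accepting paths from 4 by length: 1 of length 2, 2 of length 3. Total 3.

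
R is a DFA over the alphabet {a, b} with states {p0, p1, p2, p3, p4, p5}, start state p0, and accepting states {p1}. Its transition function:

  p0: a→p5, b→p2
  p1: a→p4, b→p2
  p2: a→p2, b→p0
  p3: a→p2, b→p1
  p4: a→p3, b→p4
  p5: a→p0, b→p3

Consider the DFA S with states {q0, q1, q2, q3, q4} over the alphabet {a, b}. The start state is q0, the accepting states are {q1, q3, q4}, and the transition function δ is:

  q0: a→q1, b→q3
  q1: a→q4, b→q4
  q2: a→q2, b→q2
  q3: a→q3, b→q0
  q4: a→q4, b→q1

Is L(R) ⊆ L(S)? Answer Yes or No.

Exploring the product automaton R × S from the start pair (p0, q0), following both machines on each input symbol, reaches 14 state pairs: (p0, q0), (p5, q1), (p2, q3), (p0, q4), (p3, q4), (p5, q4), (p2, q1), (p2, q4), (p1, q1), (p3, q1), (p0, q1), (p4, q4), (p1, q4), (p4, q1).
R accepts in {p1} and S accepts in {q1, q3, q4}. The reachable pairs whose R-component is accepting are (p1, q1), (p1, q4); in each of them the S-component is accepting too, so the product for L(R) \ L(S) (R-component accepting, S-component rejecting) has no reachable accepting pair and the difference is empty.
Hence every string in L(R) is also in L(S).

Yes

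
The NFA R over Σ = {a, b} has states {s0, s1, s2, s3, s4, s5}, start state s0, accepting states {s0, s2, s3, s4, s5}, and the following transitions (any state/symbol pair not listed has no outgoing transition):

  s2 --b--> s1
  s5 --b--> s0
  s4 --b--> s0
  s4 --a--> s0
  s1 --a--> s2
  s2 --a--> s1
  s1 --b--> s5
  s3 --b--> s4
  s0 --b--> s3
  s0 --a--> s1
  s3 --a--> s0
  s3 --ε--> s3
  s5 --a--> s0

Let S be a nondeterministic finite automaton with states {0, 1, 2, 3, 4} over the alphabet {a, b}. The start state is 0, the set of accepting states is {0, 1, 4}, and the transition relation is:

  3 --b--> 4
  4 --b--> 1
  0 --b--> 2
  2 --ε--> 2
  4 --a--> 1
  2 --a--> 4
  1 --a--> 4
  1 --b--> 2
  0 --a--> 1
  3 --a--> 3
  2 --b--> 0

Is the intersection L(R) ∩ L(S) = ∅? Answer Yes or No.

No

The empty string ε is accepted by both R and S.
Hence L(R) ∩ L(S) ≠ ∅.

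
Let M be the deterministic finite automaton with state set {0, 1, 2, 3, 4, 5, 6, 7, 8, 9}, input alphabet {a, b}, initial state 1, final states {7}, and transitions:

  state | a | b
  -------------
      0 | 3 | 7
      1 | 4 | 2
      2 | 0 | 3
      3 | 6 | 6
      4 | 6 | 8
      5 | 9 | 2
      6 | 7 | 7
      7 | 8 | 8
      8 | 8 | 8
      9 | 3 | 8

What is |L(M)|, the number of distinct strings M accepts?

11

The useful subgraph on states {0, 1, 2, 3, 4, 6, 7} is acyclic, so L(M) is finite; the longest accepting path visits 6 useful states, giving maximum string length 5.
Counting accepting paths from 1 by length: 3 of length 3, 4 of length 4, 4 of length 5. Total 11.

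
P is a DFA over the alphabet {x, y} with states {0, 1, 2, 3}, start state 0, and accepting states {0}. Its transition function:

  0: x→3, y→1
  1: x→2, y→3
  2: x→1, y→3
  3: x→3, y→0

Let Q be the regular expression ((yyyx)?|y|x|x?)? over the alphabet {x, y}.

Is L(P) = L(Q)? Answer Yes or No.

No

The string xy is accepted by P but rejected by Q.
So L(P) ≠ L(Q).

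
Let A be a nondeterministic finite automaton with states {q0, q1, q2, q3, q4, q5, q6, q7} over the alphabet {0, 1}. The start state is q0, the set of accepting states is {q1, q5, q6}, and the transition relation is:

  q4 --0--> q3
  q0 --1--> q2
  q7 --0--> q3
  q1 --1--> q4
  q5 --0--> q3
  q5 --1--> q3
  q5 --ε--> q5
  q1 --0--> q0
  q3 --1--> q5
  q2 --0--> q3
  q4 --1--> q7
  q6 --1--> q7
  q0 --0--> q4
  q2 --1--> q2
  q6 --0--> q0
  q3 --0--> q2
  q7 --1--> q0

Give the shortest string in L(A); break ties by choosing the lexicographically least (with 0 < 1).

001

A breadth-first search from q0 reaches an accepting state first via the path q0 → q4 → q3 → q5 on input 001.
No string of length < 3 is accepted (BFS exhausts all shorter strings without reaching an accepting state), and 001 is the lexicographically least accepting string of length 3.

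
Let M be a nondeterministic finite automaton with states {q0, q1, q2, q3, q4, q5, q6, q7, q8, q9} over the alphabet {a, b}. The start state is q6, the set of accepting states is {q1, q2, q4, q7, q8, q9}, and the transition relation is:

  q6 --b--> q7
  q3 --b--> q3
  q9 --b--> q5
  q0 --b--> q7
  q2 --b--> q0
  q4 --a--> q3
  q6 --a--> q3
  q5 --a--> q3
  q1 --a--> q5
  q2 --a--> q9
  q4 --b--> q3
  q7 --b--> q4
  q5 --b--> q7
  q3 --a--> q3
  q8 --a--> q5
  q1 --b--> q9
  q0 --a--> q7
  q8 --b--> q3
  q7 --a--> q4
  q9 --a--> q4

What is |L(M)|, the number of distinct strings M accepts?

3

The useful subgraph on states {q4, q6, q7} is acyclic, so L(M) is finite; the longest accepting path visits 3 useful states, giving maximum string length 2.
Counting accepting paths from q6 by length: 1 of length 1, 2 of length 2. Total 3.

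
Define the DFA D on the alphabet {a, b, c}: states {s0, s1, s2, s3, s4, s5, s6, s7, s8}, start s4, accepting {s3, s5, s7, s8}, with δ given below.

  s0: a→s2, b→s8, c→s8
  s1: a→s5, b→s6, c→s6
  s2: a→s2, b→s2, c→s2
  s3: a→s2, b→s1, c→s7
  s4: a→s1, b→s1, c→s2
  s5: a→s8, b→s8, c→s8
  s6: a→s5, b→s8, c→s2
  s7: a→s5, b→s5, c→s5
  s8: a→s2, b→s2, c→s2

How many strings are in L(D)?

The useful subgraph on states {s1, s4, s5, s6, s8} is acyclic, so L(D) is finite; the longest accepting path visits 5 useful states, giving maximum string length 4.
Counting accepting paths from s4 by length: 2 of length 2, 14 of length 3, 12 of length 4. Total 28.

28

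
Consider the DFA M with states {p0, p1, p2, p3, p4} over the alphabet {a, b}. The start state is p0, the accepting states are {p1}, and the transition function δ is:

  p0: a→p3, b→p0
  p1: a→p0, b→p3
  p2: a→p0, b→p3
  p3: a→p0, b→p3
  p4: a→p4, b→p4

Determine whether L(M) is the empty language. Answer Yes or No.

The states reachable from the start state are {p0, p3}.
None of the accepting states {p1} is reachable, so no string is accepted and L(M) = ∅.

Yes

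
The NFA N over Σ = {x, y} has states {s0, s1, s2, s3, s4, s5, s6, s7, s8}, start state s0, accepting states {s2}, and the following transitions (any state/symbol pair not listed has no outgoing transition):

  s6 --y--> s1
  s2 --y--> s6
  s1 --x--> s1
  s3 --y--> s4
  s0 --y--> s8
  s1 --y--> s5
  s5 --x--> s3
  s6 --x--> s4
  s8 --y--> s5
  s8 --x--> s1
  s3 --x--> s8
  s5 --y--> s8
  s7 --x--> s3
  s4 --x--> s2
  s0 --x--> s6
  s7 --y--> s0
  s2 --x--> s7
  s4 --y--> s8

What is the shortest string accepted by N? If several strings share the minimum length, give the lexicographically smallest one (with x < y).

xxx

A breadth-first search from s0 reaches an accepting state first via the path s0 → s6 → s4 → s2 on input xxx.
No string of length < 3 is accepted (BFS exhausts all shorter strings without reaching an accepting state), and xxx is the lexicographically least accepting string of length 3.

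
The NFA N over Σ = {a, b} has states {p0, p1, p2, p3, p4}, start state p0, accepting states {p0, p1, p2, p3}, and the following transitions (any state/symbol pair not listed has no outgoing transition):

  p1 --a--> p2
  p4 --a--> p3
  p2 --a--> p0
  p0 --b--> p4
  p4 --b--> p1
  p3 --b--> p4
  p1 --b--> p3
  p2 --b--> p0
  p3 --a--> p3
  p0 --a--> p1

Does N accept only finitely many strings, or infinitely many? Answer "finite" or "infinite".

infinite

State p0 is reachable from the start and can reach an accepting state, and it lies on the cycle p0 → p1 → p2 → p0.
Traversing that cycle any number of times yields accepted strings of unbounded length, so the language is infinite.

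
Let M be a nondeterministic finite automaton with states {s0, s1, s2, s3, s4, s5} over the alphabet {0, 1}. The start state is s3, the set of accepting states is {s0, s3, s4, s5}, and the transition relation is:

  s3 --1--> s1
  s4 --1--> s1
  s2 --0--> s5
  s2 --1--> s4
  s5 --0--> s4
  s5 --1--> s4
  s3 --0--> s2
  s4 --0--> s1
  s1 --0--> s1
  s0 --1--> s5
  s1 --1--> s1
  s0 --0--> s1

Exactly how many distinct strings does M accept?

The useful subgraph on states {s2, s3, s4, s5} is acyclic, so L(M) is finite; the longest accepting path visits 4 useful states, giving maximum string length 3.
Counting accepting paths from s3 by length: 1 of length 0, 2 of length 2, 2 of length 3. Total 5.

5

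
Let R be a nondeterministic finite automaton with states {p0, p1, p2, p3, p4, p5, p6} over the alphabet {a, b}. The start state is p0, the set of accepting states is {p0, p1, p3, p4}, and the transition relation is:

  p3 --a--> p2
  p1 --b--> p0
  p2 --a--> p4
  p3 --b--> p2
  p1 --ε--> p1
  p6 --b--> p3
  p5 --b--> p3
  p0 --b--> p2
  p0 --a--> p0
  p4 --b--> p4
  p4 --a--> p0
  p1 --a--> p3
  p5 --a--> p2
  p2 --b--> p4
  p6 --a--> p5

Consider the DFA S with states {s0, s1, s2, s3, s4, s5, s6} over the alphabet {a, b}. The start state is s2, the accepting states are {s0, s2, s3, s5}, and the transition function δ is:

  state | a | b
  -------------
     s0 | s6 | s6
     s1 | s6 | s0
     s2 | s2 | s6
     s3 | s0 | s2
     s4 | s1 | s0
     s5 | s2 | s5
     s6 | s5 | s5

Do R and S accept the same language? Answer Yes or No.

Exploring the product automaton R × S from the start pair (p0, s2), following both machines on each input symbol, reaches 3 state pairs: (p0, s2), (p2, s6), (p4, s5).
R accepts in {p0, p1, p3, p4} and S accepts in {s0, s2, s3, s5}. In every reachable pair the two components are either both accepting — (p0, s2), (p4, s5) — or both non-accepting, so no string is accepted by exactly one of the machines: L(R) \ L(S) and L(S) \ L(R) are both empty.
Hence every string is accepted by R iff it is accepted by S, and the two languages coincide.

Yes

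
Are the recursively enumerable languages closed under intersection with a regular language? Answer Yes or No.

Yes

First check the input against a DFA for the regular language; if it passes, run the recogniser for L and accept when it does.
So the recursively enumerable languages are closed under intersection with a regular language.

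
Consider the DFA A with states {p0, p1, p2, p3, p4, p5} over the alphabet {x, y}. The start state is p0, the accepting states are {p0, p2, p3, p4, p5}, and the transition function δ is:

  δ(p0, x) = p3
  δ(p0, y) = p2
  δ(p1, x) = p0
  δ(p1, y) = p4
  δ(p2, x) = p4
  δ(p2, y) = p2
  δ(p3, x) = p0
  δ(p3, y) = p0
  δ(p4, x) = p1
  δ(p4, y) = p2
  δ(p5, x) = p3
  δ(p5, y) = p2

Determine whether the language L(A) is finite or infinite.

infinite

State p2 is reachable from the start and can reach an accepting state, and it lies on the cycle p2 → p2.
Traversing that cycle any number of times yields accepted strings of unbounded length, so the language is infinite.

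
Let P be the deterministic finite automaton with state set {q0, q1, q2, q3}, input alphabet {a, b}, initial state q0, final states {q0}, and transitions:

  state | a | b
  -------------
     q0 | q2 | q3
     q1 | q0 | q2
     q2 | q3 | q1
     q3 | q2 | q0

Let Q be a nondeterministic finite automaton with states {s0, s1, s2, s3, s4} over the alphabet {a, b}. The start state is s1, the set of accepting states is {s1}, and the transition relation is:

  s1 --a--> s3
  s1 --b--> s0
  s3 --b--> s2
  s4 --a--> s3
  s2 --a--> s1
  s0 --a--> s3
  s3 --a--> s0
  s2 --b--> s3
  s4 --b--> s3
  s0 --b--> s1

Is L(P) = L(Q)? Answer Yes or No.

Yes

Exploring the product automaton P × Q from the start pair (q0, s1), following both machines on each input symbol, reaches 4 state pairs: (q0, s1), (q2, s3), (q3, s0), (q1, s2).
P accepts in {q0} and Q accepts in {s1}. In every reachable pair the two components are either both accepting — (q0, s1) — or both non-accepting, so no string is accepted by exactly one of the machines: L(P) \ L(Q) and L(Q) \ L(P) are both empty.
Hence every string is accepted by P iff it is accepted by Q, and the two languages coincide.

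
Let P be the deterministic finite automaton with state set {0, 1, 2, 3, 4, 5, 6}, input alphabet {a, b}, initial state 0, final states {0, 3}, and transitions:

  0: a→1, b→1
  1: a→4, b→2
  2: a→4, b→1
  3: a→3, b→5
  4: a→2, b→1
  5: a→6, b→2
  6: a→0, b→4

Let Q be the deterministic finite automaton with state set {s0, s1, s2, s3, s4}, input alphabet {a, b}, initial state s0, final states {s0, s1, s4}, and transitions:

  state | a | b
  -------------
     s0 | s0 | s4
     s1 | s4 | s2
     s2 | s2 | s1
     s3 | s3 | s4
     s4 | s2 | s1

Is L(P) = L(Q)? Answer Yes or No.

No

The string a is accepted by Q but rejected by P.
So L(P) ≠ L(Q).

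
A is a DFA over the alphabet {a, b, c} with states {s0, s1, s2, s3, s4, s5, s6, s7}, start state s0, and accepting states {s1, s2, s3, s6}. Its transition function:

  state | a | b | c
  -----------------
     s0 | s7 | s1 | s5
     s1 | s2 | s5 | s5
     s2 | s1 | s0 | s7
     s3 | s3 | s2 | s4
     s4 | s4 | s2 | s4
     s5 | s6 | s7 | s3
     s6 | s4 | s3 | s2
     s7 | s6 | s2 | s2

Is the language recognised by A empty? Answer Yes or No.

The string b is accepted: the run s0 → s1 ends in the accepting state s1.
Since at least one string is accepted, L(A) is not empty.

No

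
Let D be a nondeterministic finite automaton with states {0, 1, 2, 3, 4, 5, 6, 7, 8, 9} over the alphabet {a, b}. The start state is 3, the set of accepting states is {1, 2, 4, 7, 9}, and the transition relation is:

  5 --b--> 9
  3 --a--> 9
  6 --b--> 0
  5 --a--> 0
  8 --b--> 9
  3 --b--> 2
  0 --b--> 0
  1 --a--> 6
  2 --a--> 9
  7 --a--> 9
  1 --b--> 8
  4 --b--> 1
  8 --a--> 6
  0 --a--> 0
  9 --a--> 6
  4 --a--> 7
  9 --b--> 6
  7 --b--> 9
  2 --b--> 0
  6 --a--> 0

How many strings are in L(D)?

The useful subgraph on states {2, 3, 9} is acyclic, so L(D) is finite; the longest accepting path visits 3 useful states, giving maximum string length 2.
Counting accepting paths from 3 by length: 2 of length 1, 1 of length 2. Total 3.

3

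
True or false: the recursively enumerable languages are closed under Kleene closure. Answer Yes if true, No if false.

Yes

Dovetail over all factorisations of the input into blocks and all step bounds, running the recogniser for L on every block of a factorisation; accept if some factorisation has all of its blocks accepted.
So the recursively enumerable languages are closed under Kleene star.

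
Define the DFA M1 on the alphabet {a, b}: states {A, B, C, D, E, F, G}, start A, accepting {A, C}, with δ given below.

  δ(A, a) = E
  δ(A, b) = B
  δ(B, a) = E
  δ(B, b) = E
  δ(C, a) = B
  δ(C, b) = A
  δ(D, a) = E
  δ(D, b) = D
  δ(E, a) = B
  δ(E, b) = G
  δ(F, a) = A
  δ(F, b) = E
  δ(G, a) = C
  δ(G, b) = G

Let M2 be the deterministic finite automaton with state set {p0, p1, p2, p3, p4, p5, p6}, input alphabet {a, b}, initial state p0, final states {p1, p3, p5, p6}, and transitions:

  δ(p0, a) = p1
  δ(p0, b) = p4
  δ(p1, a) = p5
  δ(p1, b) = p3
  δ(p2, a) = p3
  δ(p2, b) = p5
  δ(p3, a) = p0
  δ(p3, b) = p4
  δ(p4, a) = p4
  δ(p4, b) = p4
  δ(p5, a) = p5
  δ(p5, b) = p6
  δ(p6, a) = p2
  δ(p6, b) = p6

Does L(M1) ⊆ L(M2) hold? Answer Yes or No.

The empty string ε is in L(M1) but not in L(M2).
So L(M1) ⊄ L(M2).

No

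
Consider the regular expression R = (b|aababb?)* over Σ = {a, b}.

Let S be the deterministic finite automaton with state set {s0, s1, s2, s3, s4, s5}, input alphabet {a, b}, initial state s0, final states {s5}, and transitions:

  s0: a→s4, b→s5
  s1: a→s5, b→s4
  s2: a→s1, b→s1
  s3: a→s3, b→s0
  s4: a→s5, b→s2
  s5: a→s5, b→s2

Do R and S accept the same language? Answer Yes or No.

The empty string ε is accepted by R but rejected by S.
So L(R) ≠ L(S).

No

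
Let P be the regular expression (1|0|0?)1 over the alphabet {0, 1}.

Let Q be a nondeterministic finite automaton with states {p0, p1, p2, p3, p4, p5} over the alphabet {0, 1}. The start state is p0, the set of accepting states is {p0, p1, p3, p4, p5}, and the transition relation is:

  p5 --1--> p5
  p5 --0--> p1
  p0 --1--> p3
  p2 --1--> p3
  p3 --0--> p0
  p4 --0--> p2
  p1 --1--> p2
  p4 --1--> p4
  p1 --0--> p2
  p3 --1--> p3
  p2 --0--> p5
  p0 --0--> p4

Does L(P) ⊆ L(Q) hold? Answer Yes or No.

Converting the expression P to a DFA (subset construction, then merging equivalent states) gives the minimal DFA with states {r0, r1, r2, r3, r4}, start state r0, accepting states {r2, r4} and transitions r0: 0→r1, 1→r2; r1: 0→r3, 1→r4; r2: 0→r3, 1→r4; r3: 0→r3, 1→r3; r4: 0→r3, 1→r3.
Exploring the product automaton P × Q from the start pair (r0, p0), following both machines on each input symbol, reaches 11 state pairs: (r0, p0), (r1, p4), (r2, p3), (r3, p2), (r4, p4), (r3, p0), (r4, p3), (r3, p5), (r3, p3), (r3, p4), (r3, p1).
P accepts in {r2, r4} and Q accepts in {p0, p1, p3, p4, p5}. The reachable pairs whose P-component is accepting are (r2, p3), (r4, p4), (r4, p3); in each of them the Q-component is accepting too, so the product for L(P) \ L(Q) (P-component accepting, Q-component rejecting) has no reachable accepting pair and the difference is empty.
Hence every string in L(P) is also in L(Q).

Yes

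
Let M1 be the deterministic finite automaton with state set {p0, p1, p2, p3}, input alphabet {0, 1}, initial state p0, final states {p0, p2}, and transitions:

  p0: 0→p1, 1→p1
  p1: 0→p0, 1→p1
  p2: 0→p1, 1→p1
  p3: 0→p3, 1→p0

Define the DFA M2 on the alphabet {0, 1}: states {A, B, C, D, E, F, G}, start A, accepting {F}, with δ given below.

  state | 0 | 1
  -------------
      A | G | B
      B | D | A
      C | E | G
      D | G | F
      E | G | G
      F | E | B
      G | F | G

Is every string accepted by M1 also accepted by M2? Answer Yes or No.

No

The empty string ε is in L(M1) but not in L(M2).
So L(M1) ⊄ L(M2).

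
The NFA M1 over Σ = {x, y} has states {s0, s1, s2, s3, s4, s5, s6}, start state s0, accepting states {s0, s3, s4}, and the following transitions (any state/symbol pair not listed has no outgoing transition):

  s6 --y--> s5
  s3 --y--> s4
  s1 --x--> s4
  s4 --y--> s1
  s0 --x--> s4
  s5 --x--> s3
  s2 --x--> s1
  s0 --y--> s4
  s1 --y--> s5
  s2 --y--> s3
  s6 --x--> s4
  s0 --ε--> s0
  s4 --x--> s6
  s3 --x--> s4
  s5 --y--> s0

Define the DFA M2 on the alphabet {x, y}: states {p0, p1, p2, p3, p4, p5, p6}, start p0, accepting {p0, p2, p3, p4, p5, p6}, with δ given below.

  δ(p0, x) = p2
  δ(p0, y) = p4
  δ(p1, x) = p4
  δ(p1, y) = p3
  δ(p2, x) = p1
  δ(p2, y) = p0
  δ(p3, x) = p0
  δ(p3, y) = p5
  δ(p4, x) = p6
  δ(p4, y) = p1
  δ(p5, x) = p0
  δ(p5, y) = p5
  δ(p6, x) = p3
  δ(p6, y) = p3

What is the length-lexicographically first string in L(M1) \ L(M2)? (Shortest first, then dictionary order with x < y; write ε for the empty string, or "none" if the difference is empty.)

xyyy

The string xyyy is accepted by M1 but not by M2.
No shorter string lies in the difference, and xyyy is the lexicographically first length-4 string in L(M1) \ L(M2).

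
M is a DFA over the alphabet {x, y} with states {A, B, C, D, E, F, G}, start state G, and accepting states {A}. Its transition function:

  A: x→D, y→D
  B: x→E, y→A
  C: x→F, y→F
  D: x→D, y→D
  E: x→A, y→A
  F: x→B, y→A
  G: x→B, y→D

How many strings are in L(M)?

3

The useful subgraph on states {A, B, E, G} is acyclic, so L(M) is finite; the longest accepting path visits 4 useful states, giving maximum string length 3.
Counting accepting paths from G by length: 1 of length 2, 2 of length 3. Total 3.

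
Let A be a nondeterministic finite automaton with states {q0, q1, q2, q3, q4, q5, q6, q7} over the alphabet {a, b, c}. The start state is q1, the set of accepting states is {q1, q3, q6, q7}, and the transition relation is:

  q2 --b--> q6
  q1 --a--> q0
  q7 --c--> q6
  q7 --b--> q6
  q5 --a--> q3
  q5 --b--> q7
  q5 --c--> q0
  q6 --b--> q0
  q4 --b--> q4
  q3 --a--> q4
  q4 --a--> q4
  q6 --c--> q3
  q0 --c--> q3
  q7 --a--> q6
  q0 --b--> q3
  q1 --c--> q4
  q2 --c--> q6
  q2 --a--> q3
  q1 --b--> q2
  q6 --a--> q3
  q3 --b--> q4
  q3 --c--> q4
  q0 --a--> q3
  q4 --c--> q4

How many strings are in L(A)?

The useful subgraph on states {q0, q1, q2, q3, q6} is acyclic, so L(A) is finite; the longest accepting path visits 5 useful states, giving maximum string length 4.
Counting accepting paths from q1 by length: 1 of length 0, 6 of length 2, 4 of length 3, 6 of length 4. Total 17.

17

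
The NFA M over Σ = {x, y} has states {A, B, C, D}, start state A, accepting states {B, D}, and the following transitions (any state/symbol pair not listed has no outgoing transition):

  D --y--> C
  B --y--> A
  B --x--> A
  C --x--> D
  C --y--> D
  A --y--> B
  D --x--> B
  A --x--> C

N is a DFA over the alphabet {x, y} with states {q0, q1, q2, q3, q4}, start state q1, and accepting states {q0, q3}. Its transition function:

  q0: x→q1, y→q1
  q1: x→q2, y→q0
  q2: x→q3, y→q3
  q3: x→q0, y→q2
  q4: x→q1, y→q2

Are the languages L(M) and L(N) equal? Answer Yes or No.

Yes

Exploring the product automaton M × N from the start pair (A, q1), following both machines on each input symbol, reaches 4 state pairs: (A, q1), (C, q2), (B, q0), (D, q3).
M accepts in {B, D} and N accepts in {q0, q3}. In every reachable pair the two components are either both accepting — (B, q0), (D, q3) — or both non-accepting, so no string is accepted by exactly one of the machines: L(M) \ L(N) and L(N) \ L(M) are both empty.
Hence every string is accepted by M iff it is accepted by N, and the two languages coincide.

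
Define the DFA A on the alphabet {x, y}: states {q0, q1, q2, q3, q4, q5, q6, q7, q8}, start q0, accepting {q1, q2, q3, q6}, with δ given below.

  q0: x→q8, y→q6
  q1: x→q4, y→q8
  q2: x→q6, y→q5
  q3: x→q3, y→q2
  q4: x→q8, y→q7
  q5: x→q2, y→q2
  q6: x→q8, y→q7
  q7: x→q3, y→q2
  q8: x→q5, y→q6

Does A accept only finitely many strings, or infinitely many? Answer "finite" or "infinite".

State q5 is reachable from the start and can reach an accepting state, and it lies on the cycle q5 → q2 → q5.
Traversing that cycle any number of times yields accepted strings of unbounded length, so the language is infinite.

infinite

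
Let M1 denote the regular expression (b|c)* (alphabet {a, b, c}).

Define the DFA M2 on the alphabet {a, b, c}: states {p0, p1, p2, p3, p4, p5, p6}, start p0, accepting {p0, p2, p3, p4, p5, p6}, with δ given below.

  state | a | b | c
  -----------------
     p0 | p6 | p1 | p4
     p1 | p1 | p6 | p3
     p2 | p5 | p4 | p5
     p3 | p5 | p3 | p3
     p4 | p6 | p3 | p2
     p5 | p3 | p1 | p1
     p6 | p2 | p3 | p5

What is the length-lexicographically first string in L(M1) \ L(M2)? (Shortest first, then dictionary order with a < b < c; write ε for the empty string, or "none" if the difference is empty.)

b

The string b is accepted by M1 but not by M2.
No shorter string lies in the difference, and b is the lexicographically first length-1 string in L(M1) \ L(M2).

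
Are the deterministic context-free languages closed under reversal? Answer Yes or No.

L = {c bⁿaⁿ : n≥0} ∪ {d b²ⁿaⁿ : n≥0} is a DCFL: the first symbol tells a deterministic PDA whether to pop one or two b's per a. Its reversal Lᴿ = {aⁿbⁿ c : n≥0} ∪ {aⁿb²ⁿ d : n≥0} is not. DCFLs are closed under right quotient by regular languages, and Lᴿ/{c, d} = {aⁿbⁿ : n≥0} ∪ {aⁿb²ⁿ : n≥0} — the standard context-free language accepted by no deterministic PDA (intuitively the machine would have to commit to a b-to-a ratio before the distinguishing marker arrives; formally, a DPDA for it would have a single run on aⁿb²ⁿ, accepting after the prefix aⁿbⁿ and accepting again after n more b's; an ordinary PDA that simulates it on a's and b's and, at any moment when it is accepting, may switch to reading only a fresh letter e while feeding each e to the simulation as a b, would accept aⁱbʲeᵏ (k≥1) exactly when both aⁱbʲ and aⁱbʲ⁺ᵏ are in the language, i.e. its language intersected with the regular set a*b*e⁺ would be exactly {aⁿbⁿeⁿ : n≥1} — impossible, since context-free languages are closed under intersection with regular sets and {aⁿbⁿeⁿ} is not context-free). So Lᴿ cannot be a DCFL.

No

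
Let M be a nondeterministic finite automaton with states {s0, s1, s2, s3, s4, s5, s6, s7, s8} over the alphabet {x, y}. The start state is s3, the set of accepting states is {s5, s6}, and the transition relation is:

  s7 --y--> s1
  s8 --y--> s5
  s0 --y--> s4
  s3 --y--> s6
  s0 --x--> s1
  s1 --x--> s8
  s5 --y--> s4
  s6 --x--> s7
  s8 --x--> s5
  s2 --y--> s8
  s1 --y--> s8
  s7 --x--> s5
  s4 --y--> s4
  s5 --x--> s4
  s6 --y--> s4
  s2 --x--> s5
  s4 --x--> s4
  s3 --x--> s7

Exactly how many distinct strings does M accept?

11

The useful subgraph on states {s1, s3, s5, s6, s7, s8} is acyclic, so L(M) is finite; the longest accepting path visits 6 useful states, giving maximum string length 5.
Counting accepting paths from s3 by length: 1 of length 1, 1 of length 2, 1 of length 3, 4 of length 4, 4 of length 5. Total 11.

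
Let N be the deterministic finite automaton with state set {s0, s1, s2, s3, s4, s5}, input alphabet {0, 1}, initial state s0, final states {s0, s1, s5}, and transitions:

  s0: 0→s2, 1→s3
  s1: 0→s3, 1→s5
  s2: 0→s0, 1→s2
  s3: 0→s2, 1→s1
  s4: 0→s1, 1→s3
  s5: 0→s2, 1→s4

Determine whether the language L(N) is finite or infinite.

infinite

State s0 is reachable from the start and can reach an accepting state, and it lies on the cycle s0 → s2 → s0.
Traversing that cycle any number of times yields accepted strings of unbounded length, so the language is infinite.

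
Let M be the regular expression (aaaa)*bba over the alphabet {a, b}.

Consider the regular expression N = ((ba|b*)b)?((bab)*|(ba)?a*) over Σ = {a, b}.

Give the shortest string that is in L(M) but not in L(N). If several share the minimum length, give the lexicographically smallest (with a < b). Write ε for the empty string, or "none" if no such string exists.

aaaabba

The string aaaabba is accepted by M but not by N.
No shorter string lies in the difference, and aaaabba is the lexicographically first length-7 string in L(M) \ L(N).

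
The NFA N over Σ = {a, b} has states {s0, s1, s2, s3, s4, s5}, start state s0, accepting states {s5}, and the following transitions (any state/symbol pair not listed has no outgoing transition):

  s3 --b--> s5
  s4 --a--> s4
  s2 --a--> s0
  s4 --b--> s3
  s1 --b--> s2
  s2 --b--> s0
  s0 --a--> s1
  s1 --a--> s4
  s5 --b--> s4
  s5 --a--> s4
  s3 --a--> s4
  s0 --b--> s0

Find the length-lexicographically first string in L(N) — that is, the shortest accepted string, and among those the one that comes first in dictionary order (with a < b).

aabb

A breadth-first search from s0 reaches an accepting state first via the path s0 → s1 → s4 → s3 → s5 on input aabb.
No string of length < 4 is accepted (BFS exhausts all shorter strings without reaching an accepting state), and aabb is the lexicographically least accepting string of length 4.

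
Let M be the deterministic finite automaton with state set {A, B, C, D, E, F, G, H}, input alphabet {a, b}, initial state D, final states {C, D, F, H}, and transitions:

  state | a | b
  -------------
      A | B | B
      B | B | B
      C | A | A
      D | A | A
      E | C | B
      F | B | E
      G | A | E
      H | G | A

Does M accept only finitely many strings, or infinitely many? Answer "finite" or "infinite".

finite

The useful states (reachable from D and able to reach an accepting state) are {D}.
Restricted to these states the transition graph has no cycle, so every accepting path has bounded length and L is finite.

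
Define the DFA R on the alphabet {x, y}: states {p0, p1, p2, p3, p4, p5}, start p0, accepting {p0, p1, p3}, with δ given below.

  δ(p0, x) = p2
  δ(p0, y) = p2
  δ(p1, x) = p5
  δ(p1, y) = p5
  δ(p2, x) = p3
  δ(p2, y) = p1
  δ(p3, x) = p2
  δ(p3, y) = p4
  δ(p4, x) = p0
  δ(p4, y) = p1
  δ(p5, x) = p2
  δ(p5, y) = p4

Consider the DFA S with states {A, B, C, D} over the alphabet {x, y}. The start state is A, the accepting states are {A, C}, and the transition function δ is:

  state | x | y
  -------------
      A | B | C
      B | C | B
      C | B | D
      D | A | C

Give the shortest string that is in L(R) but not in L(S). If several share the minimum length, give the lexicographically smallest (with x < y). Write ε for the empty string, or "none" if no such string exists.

The string xy is accepted by R but not by S.
No shorter string lies in the difference, and xy is the lexicographically first length-2 string in L(R) \ L(S).

xy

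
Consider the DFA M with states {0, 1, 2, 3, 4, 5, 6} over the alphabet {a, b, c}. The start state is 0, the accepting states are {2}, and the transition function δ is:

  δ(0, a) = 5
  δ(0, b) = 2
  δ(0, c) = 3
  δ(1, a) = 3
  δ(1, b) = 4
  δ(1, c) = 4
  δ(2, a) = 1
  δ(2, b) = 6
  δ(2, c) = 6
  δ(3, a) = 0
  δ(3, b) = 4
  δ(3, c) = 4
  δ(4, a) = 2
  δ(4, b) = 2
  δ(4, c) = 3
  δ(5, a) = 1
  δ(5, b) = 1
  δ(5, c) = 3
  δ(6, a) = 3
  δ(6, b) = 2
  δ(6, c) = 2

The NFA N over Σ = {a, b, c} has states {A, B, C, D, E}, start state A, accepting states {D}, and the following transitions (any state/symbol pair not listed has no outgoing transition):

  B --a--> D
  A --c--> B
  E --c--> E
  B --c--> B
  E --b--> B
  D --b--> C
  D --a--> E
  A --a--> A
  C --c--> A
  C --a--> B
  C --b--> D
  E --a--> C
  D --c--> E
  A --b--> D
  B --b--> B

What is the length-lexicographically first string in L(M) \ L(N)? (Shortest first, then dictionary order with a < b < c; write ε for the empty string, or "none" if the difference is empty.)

The string bbc is accepted by M but not by N.
No shorter string lies in the difference, and bbc is the lexicographically first length-3 string in L(M) \ L(N).

bbc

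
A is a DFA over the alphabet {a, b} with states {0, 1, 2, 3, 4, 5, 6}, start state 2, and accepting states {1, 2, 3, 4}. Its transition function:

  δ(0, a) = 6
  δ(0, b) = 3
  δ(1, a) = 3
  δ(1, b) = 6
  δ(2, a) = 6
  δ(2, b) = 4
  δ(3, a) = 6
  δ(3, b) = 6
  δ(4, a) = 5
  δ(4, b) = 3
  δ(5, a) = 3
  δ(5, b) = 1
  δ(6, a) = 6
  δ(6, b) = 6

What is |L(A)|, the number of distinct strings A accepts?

6

The useful subgraph on states {1, 2, 3, 4, 5} is acyclic, so L(A) is finite; the longest accepting path visits 5 useful states, giving maximum string length 4.
Counting accepting paths from 2 by length: 1 of length 0, 1 of length 1, 1 of length 2, 2 of length 3, 1 of length 4. Total 6.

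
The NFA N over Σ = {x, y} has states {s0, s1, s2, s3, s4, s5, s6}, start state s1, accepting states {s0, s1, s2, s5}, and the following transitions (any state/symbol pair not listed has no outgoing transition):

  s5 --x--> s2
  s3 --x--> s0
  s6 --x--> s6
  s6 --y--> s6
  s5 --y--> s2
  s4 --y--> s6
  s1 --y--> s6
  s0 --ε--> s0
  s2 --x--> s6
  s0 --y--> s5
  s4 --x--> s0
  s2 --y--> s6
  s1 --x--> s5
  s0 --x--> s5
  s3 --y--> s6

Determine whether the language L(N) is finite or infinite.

The useful states (reachable from s1 and able to reach an accepting state) are {s1, s2, s5}.
Restricted to these states the transition graph has no cycle, so every accepting path has bounded length and L is finite.

finite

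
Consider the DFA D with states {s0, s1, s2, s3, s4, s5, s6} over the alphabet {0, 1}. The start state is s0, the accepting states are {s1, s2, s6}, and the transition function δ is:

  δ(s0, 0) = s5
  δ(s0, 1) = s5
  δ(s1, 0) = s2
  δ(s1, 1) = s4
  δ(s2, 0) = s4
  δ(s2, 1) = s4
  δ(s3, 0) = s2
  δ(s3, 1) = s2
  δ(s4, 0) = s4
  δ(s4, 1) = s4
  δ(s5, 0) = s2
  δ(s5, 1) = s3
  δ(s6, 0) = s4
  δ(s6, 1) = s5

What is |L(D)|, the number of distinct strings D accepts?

6

The useful subgraph on states {s0, s2, s3, s5} is acyclic, so L(D) is finite; the longest accepting path visits 4 useful states, giving maximum string length 3.
Counting accepting paths from s0 by length: 2 of length 2, 4 of length 3. Total 6.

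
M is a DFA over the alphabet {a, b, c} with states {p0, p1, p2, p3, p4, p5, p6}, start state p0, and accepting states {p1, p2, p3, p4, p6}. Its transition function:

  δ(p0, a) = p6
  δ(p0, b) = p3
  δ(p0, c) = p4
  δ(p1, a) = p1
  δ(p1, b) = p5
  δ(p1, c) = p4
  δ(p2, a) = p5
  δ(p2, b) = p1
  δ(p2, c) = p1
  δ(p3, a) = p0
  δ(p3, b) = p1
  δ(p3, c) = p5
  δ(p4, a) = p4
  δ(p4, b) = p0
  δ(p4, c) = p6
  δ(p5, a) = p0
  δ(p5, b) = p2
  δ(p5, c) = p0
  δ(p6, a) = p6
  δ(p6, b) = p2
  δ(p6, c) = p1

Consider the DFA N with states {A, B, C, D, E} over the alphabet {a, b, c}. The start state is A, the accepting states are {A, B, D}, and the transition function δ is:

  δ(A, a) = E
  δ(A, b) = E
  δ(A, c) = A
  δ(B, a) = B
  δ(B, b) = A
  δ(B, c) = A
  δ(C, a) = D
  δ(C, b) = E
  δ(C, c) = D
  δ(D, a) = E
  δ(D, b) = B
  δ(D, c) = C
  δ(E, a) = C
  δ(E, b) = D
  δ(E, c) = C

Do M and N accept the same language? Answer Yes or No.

No

The string a is accepted by M but rejected by N.
So L(M) ≠ L(N).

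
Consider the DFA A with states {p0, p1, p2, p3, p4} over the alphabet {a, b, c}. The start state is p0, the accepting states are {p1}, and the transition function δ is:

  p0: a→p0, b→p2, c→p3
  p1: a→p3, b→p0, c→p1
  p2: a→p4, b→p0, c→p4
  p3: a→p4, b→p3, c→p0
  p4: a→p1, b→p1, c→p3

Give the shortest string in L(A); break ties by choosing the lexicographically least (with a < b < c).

A breadth-first search from p0 reaches an accepting state first via the path p0 → p2 → p4 → p1 on input baa.
No string of length < 3 is accepted (BFS exhausts all shorter strings without reaching an accepting state), and baa is the lexicographically least accepting string of length 3.

baa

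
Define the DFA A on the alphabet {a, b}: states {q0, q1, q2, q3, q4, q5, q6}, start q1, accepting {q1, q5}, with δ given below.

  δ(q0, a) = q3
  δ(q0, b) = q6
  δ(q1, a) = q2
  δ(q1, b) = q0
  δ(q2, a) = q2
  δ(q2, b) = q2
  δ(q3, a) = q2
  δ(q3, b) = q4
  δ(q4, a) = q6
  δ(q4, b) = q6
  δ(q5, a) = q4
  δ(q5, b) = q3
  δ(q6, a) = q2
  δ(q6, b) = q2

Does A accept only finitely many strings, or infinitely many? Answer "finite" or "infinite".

finite

The useful states (reachable from q1 and able to reach an accepting state) are {q1}.
Restricted to these states the transition graph has no cycle, so every accepting path has bounded length and L is finite.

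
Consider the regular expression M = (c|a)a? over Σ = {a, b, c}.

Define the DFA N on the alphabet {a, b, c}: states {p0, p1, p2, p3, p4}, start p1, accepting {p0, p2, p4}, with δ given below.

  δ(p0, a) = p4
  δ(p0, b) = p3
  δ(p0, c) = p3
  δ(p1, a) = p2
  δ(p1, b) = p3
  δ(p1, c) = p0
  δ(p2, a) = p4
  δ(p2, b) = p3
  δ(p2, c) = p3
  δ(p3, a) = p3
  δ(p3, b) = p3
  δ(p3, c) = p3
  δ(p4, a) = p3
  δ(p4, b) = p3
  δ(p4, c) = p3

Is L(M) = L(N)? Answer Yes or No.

Converting the expression M to a DFA (subset construction, then merging equivalent states) gives the minimal DFA with states {m0, m1, m2, m3}, start state m0, accepting states {m1, m3} and transitions m0: a→m1, b→m2, c→m1; m1: a→m3, b→m2, c→m2; m2: a→m2, b→m2, c→m2; m3: a→m2, b→m2, c→m2.
Exploring the product automaton M × N from the start pair (m0, p1), following both machines on each input symbol, reaches 5 state pairs: (m0, p1), (m1, p2), (m2, p3), (m1, p0), (m3, p4).
M accepts in {m1, m3} and N accepts in {p0, p2, p4}. In every reachable pair the two components are either both accepting — (m1, p2), (m1, p0), (m3, p4) — or both non-accepting, so no string is accepted by exactly one of the machines: L(M) \ L(N) and L(N) \ L(M) are both empty.
Hence every string is accepted by M iff it is accepted by N, and the two languages coincide.

Yes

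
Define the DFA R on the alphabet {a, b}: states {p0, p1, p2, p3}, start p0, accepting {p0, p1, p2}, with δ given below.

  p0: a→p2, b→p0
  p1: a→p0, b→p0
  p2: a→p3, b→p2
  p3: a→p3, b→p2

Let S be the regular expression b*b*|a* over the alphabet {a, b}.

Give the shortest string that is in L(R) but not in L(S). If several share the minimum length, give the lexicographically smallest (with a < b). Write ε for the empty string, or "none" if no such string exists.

The string ab is accepted by R but not by S.
No shorter string lies in the difference, and ab is the lexicographically first length-2 string in L(R) \ L(S).

ab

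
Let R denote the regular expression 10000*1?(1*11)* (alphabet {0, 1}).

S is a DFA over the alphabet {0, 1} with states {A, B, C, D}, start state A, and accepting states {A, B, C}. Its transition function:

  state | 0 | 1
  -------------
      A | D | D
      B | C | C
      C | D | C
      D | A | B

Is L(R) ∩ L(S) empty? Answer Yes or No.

No

The string 1000 is accepted by both R and S.
Hence L(R) ∩ L(S) ≠ ∅.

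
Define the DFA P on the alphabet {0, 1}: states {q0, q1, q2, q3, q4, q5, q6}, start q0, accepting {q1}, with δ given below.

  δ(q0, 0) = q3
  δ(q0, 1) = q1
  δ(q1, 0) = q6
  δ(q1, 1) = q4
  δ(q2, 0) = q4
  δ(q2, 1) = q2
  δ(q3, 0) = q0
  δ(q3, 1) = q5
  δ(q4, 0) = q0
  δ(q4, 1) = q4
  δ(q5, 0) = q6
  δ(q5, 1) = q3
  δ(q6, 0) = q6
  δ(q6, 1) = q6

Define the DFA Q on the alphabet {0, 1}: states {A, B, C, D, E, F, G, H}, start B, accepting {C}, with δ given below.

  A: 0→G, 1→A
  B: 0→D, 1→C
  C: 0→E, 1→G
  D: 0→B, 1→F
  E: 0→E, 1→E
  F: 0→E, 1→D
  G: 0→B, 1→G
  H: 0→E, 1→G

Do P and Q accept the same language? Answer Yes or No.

Exploring the product automaton P × Q from the start pair (q0, B), following both machines on each input symbol, reaches 6 state pairs: (q0, B), (q3, D), (q1, C), (q5, F), (q6, E), (q4, G).
P accepts in {q1} and Q accepts in {C}. In every reachable pair the two components are either both accepting — (q1, C) — or both non-accepting, so no string is accepted by exactly one of the machines: L(P) \ L(Q) and L(Q) \ L(P) are both empty.
Hence every string is accepted by P iff it is accepted by Q, and the two languages coincide.

Yes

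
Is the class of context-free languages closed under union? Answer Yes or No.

Take grammars for L₁ and L₂ with disjoint nonterminals and start symbols S₁, S₂; the grammar with a new start symbol and productions S → S₁ | S₂ generates L₁ ∪ L₂.
So the context-free languages are closed under union.

Yes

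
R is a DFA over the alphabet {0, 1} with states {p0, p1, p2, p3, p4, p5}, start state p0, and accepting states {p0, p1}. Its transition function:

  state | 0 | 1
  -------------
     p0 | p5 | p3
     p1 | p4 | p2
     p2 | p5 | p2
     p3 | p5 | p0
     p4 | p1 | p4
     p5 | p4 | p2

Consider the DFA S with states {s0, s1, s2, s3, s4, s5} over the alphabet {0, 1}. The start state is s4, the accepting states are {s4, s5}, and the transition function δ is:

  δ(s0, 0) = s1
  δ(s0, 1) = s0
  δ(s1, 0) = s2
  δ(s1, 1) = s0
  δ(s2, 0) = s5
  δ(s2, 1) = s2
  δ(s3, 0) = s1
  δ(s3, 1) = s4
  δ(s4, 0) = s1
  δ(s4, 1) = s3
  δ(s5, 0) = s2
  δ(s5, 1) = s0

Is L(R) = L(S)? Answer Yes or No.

Exploring the product automaton R × S from the start pair (p0, s4), following both machines on each input symbol, reaches 6 state pairs: (p0, s4), (p5, s1), (p3, s3), (p4, s2), (p2, s0), (p1, s5).
R accepts in {p0, p1} and S accepts in {s4, s5}. In every reachable pair the two components are either both accepting — (p0, s4), (p1, s5) — or both non-accepting, so no string is accepted by exactly one of the machines: L(R) \ L(S) and L(S) \ L(R) are both empty.
Hence every string is accepted by R iff it is accepted by S, and the two languages coincide.

Yes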